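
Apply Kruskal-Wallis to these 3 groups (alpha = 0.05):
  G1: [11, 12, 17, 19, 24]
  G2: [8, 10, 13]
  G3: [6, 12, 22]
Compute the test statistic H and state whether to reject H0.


Step 1: Combine all N = 11 observations and assign midranks.
sorted (value, group, rank): (6,G3,1), (8,G2,2), (10,G2,3), (11,G1,4), (12,G1,5.5), (12,G3,5.5), (13,G2,7), (17,G1,8), (19,G1,9), (22,G3,10), (24,G1,11)
Step 2: Sum ranks within each group.
R_1 = 37.5 (n_1 = 5)
R_2 = 12 (n_2 = 3)
R_3 = 16.5 (n_3 = 3)
Step 3: H = 12/(N(N+1)) * sum(R_i^2/n_i) - 3(N+1)
     = 12/(11*12) * (37.5^2/5 + 12^2/3 + 16.5^2/3) - 3*12
     = 0.090909 * 420 - 36
     = 2.181818.
Step 4: Ties present; correction factor C = 1 - 6/(11^3 - 11) = 0.995455. Corrected H = 2.181818 / 0.995455 = 2.191781.
Step 5: Under H0, H ~ chi^2(2); p-value = 0.334242.
Step 6: alpha = 0.05. fail to reject H0.

H = 2.1918, df = 2, p = 0.334242, fail to reject H0.


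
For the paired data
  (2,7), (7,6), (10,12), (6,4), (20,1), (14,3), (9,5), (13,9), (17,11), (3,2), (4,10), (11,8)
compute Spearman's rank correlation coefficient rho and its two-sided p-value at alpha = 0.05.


Step 1: Rank x and y separately (midranks; no ties here).
rank(x): 2->1, 7->5, 10->7, 6->4, 20->12, 14->10, 9->6, 13->9, 17->11, 3->2, 4->3, 11->8
rank(y): 7->7, 6->6, 12->12, 4->4, 1->1, 3->3, 5->5, 9->9, 11->11, 2->2, 10->10, 8->8
Step 2: d_i = R_x(i) - R_y(i); compute d_i^2.
  (1-7)^2=36, (5-6)^2=1, (7-12)^2=25, (4-4)^2=0, (12-1)^2=121, (10-3)^2=49, (6-5)^2=1, (9-9)^2=0, (11-11)^2=0, (2-2)^2=0, (3-10)^2=49, (8-8)^2=0
sum(d^2) = 282.
Step 3: rho = 1 - 6*282 / (12*(12^2 - 1)) = 1 - 1692/1716 = 0.013986.
Step 4: Under H0, t = rho * sqrt((n-2)/(1-rho^2)) = 0.0442 ~ t(10).
Step 5: Two-sided p-value from the t-distribution with 10 df = 0.965590.
Step 6: alpha = 0.05. fail to reject H0.

rho = 0.0140, p = 0.965590, fail to reject H0 at alpha = 0.05.


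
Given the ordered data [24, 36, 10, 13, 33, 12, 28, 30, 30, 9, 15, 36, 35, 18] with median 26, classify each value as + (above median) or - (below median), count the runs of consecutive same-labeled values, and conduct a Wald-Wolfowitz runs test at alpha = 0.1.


Step 1: Compute median = 26; label A = above, B = below.
Labels in order: BABBABAAABBAAB  (n_A = 7, n_B = 7)
Step 2: Count runs R = 9.
Step 3: Under H0 (random ordering), E[R] = 2*n_A*n_B/(n_A+n_B) + 1 = 2*7*7/14 + 1 = 8.0000.
        Var[R] = 2*n_A*n_B*(2*n_A*n_B - n_A - n_B) / ((n_A+n_B)^2 * (n_A+n_B-1)) = 8232/2548 = 3.2308.
        SD[R] = 1.7974.
Step 4: Continuity-corrected z = (R - 0.5 - E[R]) / SD[R] = (9 - 0.5 - 8.0000) / 1.7974 = 0.2782.
Step 5: Two-sided p-value via normal approximation = 2*(1 - Phi(|z|)) = 0.780879.
Step 6: alpha = 0.1. fail to reject H0.

R = 9, z = 0.2782, p = 0.780879, fail to reject H0.


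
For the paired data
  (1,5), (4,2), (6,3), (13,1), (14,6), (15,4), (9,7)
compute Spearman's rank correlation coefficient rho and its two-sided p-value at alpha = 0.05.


Step 1: Rank x and y separately (midranks; no ties here).
rank(x): 1->1, 4->2, 6->3, 13->5, 14->6, 15->7, 9->4
rank(y): 5->5, 2->2, 3->3, 1->1, 6->6, 4->4, 7->7
Step 2: d_i = R_x(i) - R_y(i); compute d_i^2.
  (1-5)^2=16, (2-2)^2=0, (3-3)^2=0, (5-1)^2=16, (6-6)^2=0, (7-4)^2=9, (4-7)^2=9
sum(d^2) = 50.
Step 3: rho = 1 - 6*50 / (7*(7^2 - 1)) = 1 - 300/336 = 0.107143.
Step 4: Under H0, t = rho * sqrt((n-2)/(1-rho^2)) = 0.2410 ~ t(5).
Step 5: Two-sided p-value from the t-distribution with 5 df = 0.819151.
Step 6: alpha = 0.05. fail to reject H0.

rho = 0.1071, p = 0.819151, fail to reject H0 at alpha = 0.05.


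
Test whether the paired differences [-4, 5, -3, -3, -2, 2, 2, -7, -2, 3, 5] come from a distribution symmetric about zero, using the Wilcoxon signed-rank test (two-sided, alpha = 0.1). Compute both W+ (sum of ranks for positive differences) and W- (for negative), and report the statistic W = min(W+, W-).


Step 1: Drop any zero differences (none here) and take |d_i|.
|d| = [4, 5, 3, 3, 2, 2, 2, 7, 2, 3, 5]
Step 2: Midrank |d_i| (ties get averaged ranks).
ranks: |4|->8, |5|->9.5, |3|->6, |3|->6, |2|->2.5, |2|->2.5, |2|->2.5, |7|->11, |2|->2.5, |3|->6, |5|->9.5
Step 3: Attach original signs; sum ranks with positive sign and with negative sign.
W+ = 9.5 + 2.5 + 2.5 + 6 + 9.5 = 30
W- = 8 + 6 + 6 + 2.5 + 11 + 2.5 = 36
(Check: W+ + W- = 66 should equal n(n+1)/2 = 66.)
Step 4: Test statistic W = min(W+, W-) = 30.
Step 5: Ties in |d|, so use the tie-corrected normal approximation.
        E[W] = n(n+1)/4 = 11*12/4 = 33.
        Tie groups: |d|=2 (t=4), |d|=3 (t=3), |d|=5 (t=2); sum(t^3 - t) = 90.
        Var[W] = n(n+1)(2n+1)/24 - sum(t^3-t)/48 = 3036/24 - 90/48 = 124.625.
        z = (W - E[W]) / sqrt(Var[W]) = (30 - 33) / 11.1636 = -0.2687.
        Two-sided p = 2*Phi(z) = 0.788136.
Step 6: alpha = 0.1. fail to reject H0.

W+ = 30, W- = 36, W = min = 30, p = 0.788136, fail to reject H0.


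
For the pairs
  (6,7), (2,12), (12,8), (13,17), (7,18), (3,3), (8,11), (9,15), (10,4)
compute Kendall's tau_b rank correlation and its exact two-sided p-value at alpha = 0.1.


Step 1: Enumerate the 36 unordered pairs (i,j) with i<j and classify each by sign(x_j-x_i) * sign(y_j-y_i).
  (1,2):dx=-4,dy=+5->D; (1,3):dx=+6,dy=+1->C; (1,4):dx=+7,dy=+10->C; (1,5):dx=+1,dy=+11->C
  (1,6):dx=-3,dy=-4->C; (1,7):dx=+2,dy=+4->C; (1,8):dx=+3,dy=+8->C; (1,9):dx=+4,dy=-3->D
  (2,3):dx=+10,dy=-4->D; (2,4):dx=+11,dy=+5->C; (2,5):dx=+5,dy=+6->C; (2,6):dx=+1,dy=-9->D
  (2,7):dx=+6,dy=-1->D; (2,8):dx=+7,dy=+3->C; (2,9):dx=+8,dy=-8->D; (3,4):dx=+1,dy=+9->C
  (3,5):dx=-5,dy=+10->D; (3,6):dx=-9,dy=-5->C; (3,7):dx=-4,dy=+3->D; (3,8):dx=-3,dy=+7->D
  (3,9):dx=-2,dy=-4->C; (4,5):dx=-6,dy=+1->D; (4,6):dx=-10,dy=-14->C; (4,7):dx=-5,dy=-6->C
  (4,8):dx=-4,dy=-2->C; (4,9):dx=-3,dy=-13->C; (5,6):dx=-4,dy=-15->C; (5,7):dx=+1,dy=-7->D
  (5,8):dx=+2,dy=-3->D; (5,9):dx=+3,dy=-14->D; (6,7):dx=+5,dy=+8->C; (6,8):dx=+6,dy=+12->C
  (6,9):dx=+7,dy=+1->C; (7,8):dx=+1,dy=+4->C; (7,9):dx=+2,dy=-7->D; (8,9):dx=+1,dy=-11->D
Step 2: C = 21, D = 15, total pairs = 36.
Step 3: tau = (C - D)/(n(n-1)/2) = (21 - 15)/36 = 0.166667.
Step 4: Exact two-sided p-value (enumerate n! = 362880 permutations of y under H0): p = 0.612202.
Step 5: alpha = 0.1. fail to reject H0.

tau_b = 0.1667 (C=21, D=15), p = 0.612202, fail to reject H0.


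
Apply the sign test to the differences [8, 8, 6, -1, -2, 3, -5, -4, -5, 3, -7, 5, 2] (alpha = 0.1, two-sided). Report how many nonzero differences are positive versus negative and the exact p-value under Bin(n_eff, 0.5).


Step 1: Discard zero differences. Original n = 13; n_eff = number of nonzero differences = 13.
Nonzero differences (with sign): +8, +8, +6, -1, -2, +3, -5, -4, -5, +3, -7, +5, +2
Step 2: Count signs: positive = 7, negative = 6.
Step 3: Under H0: P(positive) = 0.5, so the number of positives S ~ Bin(13, 0.5).
Step 4: Two-sided exact p-value = sum of Bin(13,0.5) probabilities at or below the observed probability = 1.000000.
Step 5: alpha = 0.1. fail to reject H0.

n_eff = 13, pos = 7, neg = 6, p = 1.000000, fail to reject H0.


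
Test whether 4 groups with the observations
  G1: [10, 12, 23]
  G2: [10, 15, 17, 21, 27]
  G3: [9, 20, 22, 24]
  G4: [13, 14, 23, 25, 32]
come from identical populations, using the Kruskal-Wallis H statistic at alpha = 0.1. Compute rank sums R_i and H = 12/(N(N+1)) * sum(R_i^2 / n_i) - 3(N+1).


Step 1: Combine all N = 17 observations and assign midranks.
sorted (value, group, rank): (9,G3,1), (10,G1,2.5), (10,G2,2.5), (12,G1,4), (13,G4,5), (14,G4,6), (15,G2,7), (17,G2,8), (20,G3,9), (21,G2,10), (22,G3,11), (23,G1,12.5), (23,G4,12.5), (24,G3,14), (25,G4,15), (27,G2,16), (32,G4,17)
Step 2: Sum ranks within each group.
R_1 = 19 (n_1 = 3)
R_2 = 43.5 (n_2 = 5)
R_3 = 35 (n_3 = 4)
R_4 = 55.5 (n_4 = 5)
Step 3: H = 12/(N(N+1)) * sum(R_i^2/n_i) - 3(N+1)
     = 12/(17*18) * (19^2/3 + 43.5^2/5 + 35^2/4 + 55.5^2/5) - 3*18
     = 0.039216 * 1421.08 - 54
     = 1.728758.
Step 4: Ties present; correction factor C = 1 - 12/(17^3 - 17) = 0.997549. Corrected H = 1.728758 / 0.997549 = 1.733006.
Step 5: Under H0, H ~ chi^2(3); p-value = 0.629621.
Step 6: alpha = 0.1. fail to reject H0.

H = 1.7330, df = 3, p = 0.629621, fail to reject H0.


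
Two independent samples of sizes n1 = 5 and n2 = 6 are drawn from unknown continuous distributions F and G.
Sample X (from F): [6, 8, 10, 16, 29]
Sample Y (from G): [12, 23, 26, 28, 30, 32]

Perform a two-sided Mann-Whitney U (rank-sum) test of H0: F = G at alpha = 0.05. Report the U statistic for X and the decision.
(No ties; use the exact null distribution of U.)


Step 1: Combine and sort all 11 observations; assign midranks.
sorted (value, group): (6,X), (8,X), (10,X), (12,Y), (16,X), (23,Y), (26,Y), (28,Y), (29,X), (30,Y), (32,Y)
ranks: 6->1, 8->2, 10->3, 12->4, 16->5, 23->6, 26->7, 28->8, 29->9, 30->10, 32->11
Step 2: Rank sum for X: R1 = 1 + 2 + 3 + 5 + 9 = 20.
Step 3: U_X = R1 - n1(n1+1)/2 = 20 - 5*6/2 = 20 - 15 = 5.
       U_Y = n1*n2 - U_X = 30 - 5 = 25.
Step 4: No ties, so the exact null distribution of U (based on enumerating the C(11,5) = 462 equally likely rank assignments) gives the two-sided p-value.
Step 5: p-value = 0.082251; compare to alpha = 0.05. fail to reject H0.

U_X = 5, p = 0.082251, fail to reject H0 at alpha = 0.05.


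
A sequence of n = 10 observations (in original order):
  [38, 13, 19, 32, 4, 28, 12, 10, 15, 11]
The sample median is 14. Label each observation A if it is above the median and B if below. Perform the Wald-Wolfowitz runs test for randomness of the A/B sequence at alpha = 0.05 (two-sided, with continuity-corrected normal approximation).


Step 1: Compute median = 14; label A = above, B = below.
Labels in order: ABAABABBAB  (n_A = 5, n_B = 5)
Step 2: Count runs R = 8.
Step 3: Under H0 (random ordering), E[R] = 2*n_A*n_B/(n_A+n_B) + 1 = 2*5*5/10 + 1 = 6.0000.
        Var[R] = 2*n_A*n_B*(2*n_A*n_B - n_A - n_B) / ((n_A+n_B)^2 * (n_A+n_B-1)) = 2000/900 = 2.2222.
        SD[R] = 1.4907.
Step 4: Continuity-corrected z = (R - 0.5 - E[R]) / SD[R] = (8 - 0.5 - 6.0000) / 1.4907 = 1.0062.
Step 5: Two-sided p-value via normal approximation = 2*(1 - Phi(|z|)) = 0.314305.
Step 6: alpha = 0.05. fail to reject H0.

R = 8, z = 1.0062, p = 0.314305, fail to reject H0.


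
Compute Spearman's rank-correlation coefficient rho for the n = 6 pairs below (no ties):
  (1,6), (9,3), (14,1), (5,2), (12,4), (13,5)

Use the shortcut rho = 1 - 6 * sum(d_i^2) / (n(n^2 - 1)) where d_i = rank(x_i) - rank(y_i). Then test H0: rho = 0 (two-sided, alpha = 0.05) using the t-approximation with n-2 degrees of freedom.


Step 1: Rank x and y separately (midranks; no ties here).
rank(x): 1->1, 9->3, 14->6, 5->2, 12->4, 13->5
rank(y): 6->6, 3->3, 1->1, 2->2, 4->4, 5->5
Step 2: d_i = R_x(i) - R_y(i); compute d_i^2.
  (1-6)^2=25, (3-3)^2=0, (6-1)^2=25, (2-2)^2=0, (4-4)^2=0, (5-5)^2=0
sum(d^2) = 50.
Step 3: rho = 1 - 6*50 / (6*(6^2 - 1)) = 1 - 300/210 = -0.428571.
Step 4: Under H0, t = rho * sqrt((n-2)/(1-rho^2)) = -0.9487 ~ t(4).
Step 5: Two-sided p-value from the t-distribution with 4 df = 0.396501.
Step 6: alpha = 0.05. fail to reject H0.

rho = -0.4286, p = 0.396501, fail to reject H0 at alpha = 0.05.


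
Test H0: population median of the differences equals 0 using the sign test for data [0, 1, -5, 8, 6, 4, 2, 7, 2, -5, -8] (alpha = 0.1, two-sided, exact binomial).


Step 1: Discard zero differences. Original n = 11; n_eff = number of nonzero differences = 10.
Nonzero differences (with sign): +1, -5, +8, +6, +4, +2, +7, +2, -5, -8
Step 2: Count signs: positive = 7, negative = 3.
Step 3: Under H0: P(positive) = 0.5, so the number of positives S ~ Bin(10, 0.5).
Step 4: Two-sided exact p-value = sum of Bin(10,0.5) probabilities at or below the observed probability = 0.343750.
Step 5: alpha = 0.1. fail to reject H0.

n_eff = 10, pos = 7, neg = 3, p = 0.343750, fail to reject H0.


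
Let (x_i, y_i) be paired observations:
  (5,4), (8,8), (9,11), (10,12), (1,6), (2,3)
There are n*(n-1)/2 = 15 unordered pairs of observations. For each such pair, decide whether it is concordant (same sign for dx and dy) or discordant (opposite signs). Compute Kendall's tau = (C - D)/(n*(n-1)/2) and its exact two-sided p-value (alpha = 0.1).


Step 1: Enumerate the 15 unordered pairs (i,j) with i<j and classify each by sign(x_j-x_i) * sign(y_j-y_i).
  (1,2):dx=+3,dy=+4->C; (1,3):dx=+4,dy=+7->C; (1,4):dx=+5,dy=+8->C; (1,5):dx=-4,dy=+2->D
  (1,6):dx=-3,dy=-1->C; (2,3):dx=+1,dy=+3->C; (2,4):dx=+2,dy=+4->C; (2,5):dx=-7,dy=-2->C
  (2,6):dx=-6,dy=-5->C; (3,4):dx=+1,dy=+1->C; (3,5):dx=-8,dy=-5->C; (3,6):dx=-7,dy=-8->C
  (4,5):dx=-9,dy=-6->C; (4,6):dx=-8,dy=-9->C; (5,6):dx=+1,dy=-3->D
Step 2: C = 13, D = 2, total pairs = 15.
Step 3: tau = (C - D)/(n(n-1)/2) = (13 - 2)/15 = 0.733333.
Step 4: Exact two-sided p-value (enumerate n! = 720 permutations of y under H0): p = 0.055556.
Step 5: alpha = 0.1. reject H0.

tau_b = 0.7333 (C=13, D=2), p = 0.055556, reject H0.


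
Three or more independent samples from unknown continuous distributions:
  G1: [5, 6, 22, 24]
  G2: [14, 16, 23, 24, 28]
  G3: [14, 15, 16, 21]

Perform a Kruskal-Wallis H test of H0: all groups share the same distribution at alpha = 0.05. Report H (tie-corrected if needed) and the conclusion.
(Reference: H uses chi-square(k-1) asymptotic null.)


Step 1: Combine all N = 13 observations and assign midranks.
sorted (value, group, rank): (5,G1,1), (6,G1,2), (14,G2,3.5), (14,G3,3.5), (15,G3,5), (16,G2,6.5), (16,G3,6.5), (21,G3,8), (22,G1,9), (23,G2,10), (24,G1,11.5), (24,G2,11.5), (28,G2,13)
Step 2: Sum ranks within each group.
R_1 = 23.5 (n_1 = 4)
R_2 = 44.5 (n_2 = 5)
R_3 = 23 (n_3 = 4)
Step 3: H = 12/(N(N+1)) * sum(R_i^2/n_i) - 3(N+1)
     = 12/(13*14) * (23.5^2/4 + 44.5^2/5 + 23^2/4) - 3*14
     = 0.065934 * 666.362 - 42
     = 1.935989.
Step 4: Ties present; correction factor C = 1 - 18/(13^3 - 13) = 0.991758. Corrected H = 1.935989 / 0.991758 = 1.952078.
Step 5: Under H0, H ~ chi^2(2); p-value = 0.376801.
Step 6: alpha = 0.05. fail to reject H0.

H = 1.9521, df = 2, p = 0.376801, fail to reject H0.


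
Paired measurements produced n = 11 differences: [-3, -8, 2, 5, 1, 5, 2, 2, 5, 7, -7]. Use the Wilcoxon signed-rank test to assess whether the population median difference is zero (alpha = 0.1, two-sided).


Step 1: Drop any zero differences (none here) and take |d_i|.
|d| = [3, 8, 2, 5, 1, 5, 2, 2, 5, 7, 7]
Step 2: Midrank |d_i| (ties get averaged ranks).
ranks: |3|->5, |8|->11, |2|->3, |5|->7, |1|->1, |5|->7, |2|->3, |2|->3, |5|->7, |7|->9.5, |7|->9.5
Step 3: Attach original signs; sum ranks with positive sign and with negative sign.
W+ = 3 + 7 + 1 + 7 + 3 + 3 + 7 + 9.5 = 40.5
W- = 5 + 11 + 9.5 = 25.5
(Check: W+ + W- = 66 should equal n(n+1)/2 = 66.)
Step 4: Test statistic W = min(W+, W-) = 25.5.
Step 5: Ties in |d|, so use the tie-corrected normal approximation.
        E[W] = n(n+1)/4 = 11*12/4 = 33.
        Tie groups: |d|=2 (t=3), |d|=5 (t=3), |d|=7 (t=2); sum(t^3 - t) = 54.
        Var[W] = n(n+1)(2n+1)/24 - sum(t^3-t)/48 = 3036/24 - 54/48 = 125.375.
        z = (W - E[W]) / sqrt(Var[W]) = (25.5 - 33) / 11.1971 = -0.6698.
        Two-sided p = 2*Phi(z) = 0.502975.
Step 6: alpha = 0.1. fail to reject H0.

W+ = 40.5, W- = 25.5, W = min = 25.5, p = 0.502975, fail to reject H0.


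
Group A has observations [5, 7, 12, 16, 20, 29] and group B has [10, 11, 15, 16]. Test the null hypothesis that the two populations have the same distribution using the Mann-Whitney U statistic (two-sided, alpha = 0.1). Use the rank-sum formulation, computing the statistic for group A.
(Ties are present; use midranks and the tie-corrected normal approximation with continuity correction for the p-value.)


Step 1: Combine and sort all 10 observations; assign midranks.
sorted (value, group): (5,X), (7,X), (10,Y), (11,Y), (12,X), (15,Y), (16,X), (16,Y), (20,X), (29,X)
ranks: 5->1, 7->2, 10->3, 11->4, 12->5, 15->6, 16->7.5, 16->7.5, 20->9, 29->10
Step 2: Rank sum for X: R1 = 1 + 2 + 5 + 7.5 + 9 + 10 = 34.5.
Step 3: U_X = R1 - n1(n1+1)/2 = 34.5 - 6*7/2 = 34.5 - 21 = 13.5.
       U_Y = n1*n2 - U_X = 24 - 13.5 = 10.5.
Step 4: Ties are present, so use the tie-corrected normal approximation (with continuity correction) for the p-value.
Step 5: p-value = 0.830664; compare to alpha = 0.1. fail to reject H0.

U_X = 13.5, p = 0.830664, fail to reject H0 at alpha = 0.1.


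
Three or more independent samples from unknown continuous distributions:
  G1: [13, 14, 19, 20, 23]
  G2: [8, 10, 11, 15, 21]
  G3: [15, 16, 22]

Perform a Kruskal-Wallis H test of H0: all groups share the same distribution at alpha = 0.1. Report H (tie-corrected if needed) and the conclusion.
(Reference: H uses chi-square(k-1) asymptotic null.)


Step 1: Combine all N = 13 observations and assign midranks.
sorted (value, group, rank): (8,G2,1), (10,G2,2), (11,G2,3), (13,G1,4), (14,G1,5), (15,G2,6.5), (15,G3,6.5), (16,G3,8), (19,G1,9), (20,G1,10), (21,G2,11), (22,G3,12), (23,G1,13)
Step 2: Sum ranks within each group.
R_1 = 41 (n_1 = 5)
R_2 = 23.5 (n_2 = 5)
R_3 = 26.5 (n_3 = 3)
Step 3: H = 12/(N(N+1)) * sum(R_i^2/n_i) - 3(N+1)
     = 12/(13*14) * (41^2/5 + 23.5^2/5 + 26.5^2/3) - 3*14
     = 0.065934 * 680.733 - 42
     = 2.883516.
Step 4: Ties present; correction factor C = 1 - 6/(13^3 - 13) = 0.997253. Corrected H = 2.883516 / 0.997253 = 2.891460.
Step 5: Under H0, H ~ chi^2(2); p-value = 0.235574.
Step 6: alpha = 0.1. fail to reject H0.

H = 2.8915, df = 2, p = 0.235574, fail to reject H0.


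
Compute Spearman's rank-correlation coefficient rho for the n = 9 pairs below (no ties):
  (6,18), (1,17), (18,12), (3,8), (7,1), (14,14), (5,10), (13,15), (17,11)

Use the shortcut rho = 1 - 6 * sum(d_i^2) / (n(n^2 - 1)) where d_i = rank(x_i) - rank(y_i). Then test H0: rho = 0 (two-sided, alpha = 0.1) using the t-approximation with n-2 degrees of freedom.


Step 1: Rank x and y separately (midranks; no ties here).
rank(x): 6->4, 1->1, 18->9, 3->2, 7->5, 14->7, 5->3, 13->6, 17->8
rank(y): 18->9, 17->8, 12->5, 8->2, 1->1, 14->6, 10->3, 15->7, 11->4
Step 2: d_i = R_x(i) - R_y(i); compute d_i^2.
  (4-9)^2=25, (1-8)^2=49, (9-5)^2=16, (2-2)^2=0, (5-1)^2=16, (7-6)^2=1, (3-3)^2=0, (6-7)^2=1, (8-4)^2=16
sum(d^2) = 124.
Step 3: rho = 1 - 6*124 / (9*(9^2 - 1)) = 1 - 744/720 = -0.033333.
Step 4: Under H0, t = rho * sqrt((n-2)/(1-rho^2)) = -0.0882 ~ t(7).
Step 5: Two-sided p-value from the t-distribution with 7 df = 0.932157.
Step 6: alpha = 0.1. fail to reject H0.

rho = -0.0333, p = 0.932157, fail to reject H0 at alpha = 0.1.


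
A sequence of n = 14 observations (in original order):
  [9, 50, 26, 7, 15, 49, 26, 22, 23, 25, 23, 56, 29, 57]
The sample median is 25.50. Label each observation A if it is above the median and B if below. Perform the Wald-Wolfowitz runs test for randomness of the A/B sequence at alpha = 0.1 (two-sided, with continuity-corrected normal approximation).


Step 1: Compute median = 25.50; label A = above, B = below.
Labels in order: BAABBAABBBBAAA  (n_A = 7, n_B = 7)
Step 2: Count runs R = 6.
Step 3: Under H0 (random ordering), E[R] = 2*n_A*n_B/(n_A+n_B) + 1 = 2*7*7/14 + 1 = 8.0000.
        Var[R] = 2*n_A*n_B*(2*n_A*n_B - n_A - n_B) / ((n_A+n_B)^2 * (n_A+n_B-1)) = 8232/2548 = 3.2308.
        SD[R] = 1.7974.
Step 4: Continuity-corrected z = (R + 0.5 - E[R]) / SD[R] = (6 + 0.5 - 8.0000) / 1.7974 = -0.8345.
Step 5: Two-sided p-value via normal approximation = 2*(1 - Phi(|z|)) = 0.403986.
Step 6: alpha = 0.1. fail to reject H0.

R = 6, z = -0.8345, p = 0.403986, fail to reject H0.


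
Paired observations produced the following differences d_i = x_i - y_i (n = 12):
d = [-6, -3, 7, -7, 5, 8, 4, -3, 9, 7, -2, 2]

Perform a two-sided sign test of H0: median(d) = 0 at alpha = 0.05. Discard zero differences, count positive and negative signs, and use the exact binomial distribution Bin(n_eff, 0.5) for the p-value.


Step 1: Discard zero differences. Original n = 12; n_eff = number of nonzero differences = 12.
Nonzero differences (with sign): -6, -3, +7, -7, +5, +8, +4, -3, +9, +7, -2, +2
Step 2: Count signs: positive = 7, negative = 5.
Step 3: Under H0: P(positive) = 0.5, so the number of positives S ~ Bin(12, 0.5).
Step 4: Two-sided exact p-value = sum of Bin(12,0.5) probabilities at or below the observed probability = 0.774414.
Step 5: alpha = 0.05. fail to reject H0.

n_eff = 12, pos = 7, neg = 5, p = 0.774414, fail to reject H0.


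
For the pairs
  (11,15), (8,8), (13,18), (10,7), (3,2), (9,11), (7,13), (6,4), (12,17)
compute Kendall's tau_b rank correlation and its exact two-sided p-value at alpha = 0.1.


Step 1: Enumerate the 36 unordered pairs (i,j) with i<j and classify each by sign(x_j-x_i) * sign(y_j-y_i).
  (1,2):dx=-3,dy=-7->C; (1,3):dx=+2,dy=+3->C; (1,4):dx=-1,dy=-8->C; (1,5):dx=-8,dy=-13->C
  (1,6):dx=-2,dy=-4->C; (1,7):dx=-4,dy=-2->C; (1,8):dx=-5,dy=-11->C; (1,9):dx=+1,dy=+2->C
  (2,3):dx=+5,dy=+10->C; (2,4):dx=+2,dy=-1->D; (2,5):dx=-5,dy=-6->C; (2,6):dx=+1,dy=+3->C
  (2,7):dx=-1,dy=+5->D; (2,8):dx=-2,dy=-4->C; (2,9):dx=+4,dy=+9->C; (3,4):dx=-3,dy=-11->C
  (3,5):dx=-10,dy=-16->C; (3,6):dx=-4,dy=-7->C; (3,7):dx=-6,dy=-5->C; (3,8):dx=-7,dy=-14->C
  (3,9):dx=-1,dy=-1->C; (4,5):dx=-7,dy=-5->C; (4,6):dx=-1,dy=+4->D; (4,7):dx=-3,dy=+6->D
  (4,8):dx=-4,dy=-3->C; (4,9):dx=+2,dy=+10->C; (5,6):dx=+6,dy=+9->C; (5,7):dx=+4,dy=+11->C
  (5,8):dx=+3,dy=+2->C; (5,9):dx=+9,dy=+15->C; (6,7):dx=-2,dy=+2->D; (6,8):dx=-3,dy=-7->C
  (6,9):dx=+3,dy=+6->C; (7,8):dx=-1,dy=-9->C; (7,9):dx=+5,dy=+4->C; (8,9):dx=+6,dy=+13->C
Step 2: C = 31, D = 5, total pairs = 36.
Step 3: tau = (C - D)/(n(n-1)/2) = (31 - 5)/36 = 0.722222.
Step 4: Exact two-sided p-value (enumerate n! = 362880 permutations of y under H0): p = 0.005886.
Step 5: alpha = 0.1. reject H0.

tau_b = 0.7222 (C=31, D=5), p = 0.005886, reject H0.


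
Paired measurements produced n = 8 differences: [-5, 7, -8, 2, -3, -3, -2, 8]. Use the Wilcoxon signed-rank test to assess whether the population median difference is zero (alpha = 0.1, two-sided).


Step 1: Drop any zero differences (none here) and take |d_i|.
|d| = [5, 7, 8, 2, 3, 3, 2, 8]
Step 2: Midrank |d_i| (ties get averaged ranks).
ranks: |5|->5, |7|->6, |8|->7.5, |2|->1.5, |3|->3.5, |3|->3.5, |2|->1.5, |8|->7.5
Step 3: Attach original signs; sum ranks with positive sign and with negative sign.
W+ = 6 + 1.5 + 7.5 = 15
W- = 5 + 7.5 + 3.5 + 3.5 + 1.5 = 21
(Check: W+ + W- = 36 should equal n(n+1)/2 = 36.)
Step 4: Test statistic W = min(W+, W-) = 15.
Step 5: Ties in |d|, so use the tie-corrected normal approximation.
        E[W] = n(n+1)/4 = 8*9/4 = 18.
        Tie groups: |d|=2 (t=2), |d|=3 (t=2), |d|=8 (t=2); sum(t^3 - t) = 18.
        Var[W] = n(n+1)(2n+1)/24 - sum(t^3-t)/48 = 1224/24 - 18/48 = 50.625.
        z = (W - E[W]) / sqrt(Var[W]) = (15 - 18) / 7.1151 = -0.4216.
        Two-sided p = 2*Phi(z) = 0.673290.
Step 6: alpha = 0.1. fail to reject H0.

W+ = 15, W- = 21, W = min = 15, p = 0.673290, fail to reject H0.


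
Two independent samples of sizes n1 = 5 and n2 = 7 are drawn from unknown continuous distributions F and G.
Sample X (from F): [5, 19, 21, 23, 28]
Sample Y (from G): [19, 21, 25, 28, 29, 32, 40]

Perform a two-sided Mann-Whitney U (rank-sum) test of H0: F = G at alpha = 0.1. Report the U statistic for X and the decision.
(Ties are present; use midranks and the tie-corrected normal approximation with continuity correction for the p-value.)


Step 1: Combine and sort all 12 observations; assign midranks.
sorted (value, group): (5,X), (19,X), (19,Y), (21,X), (21,Y), (23,X), (25,Y), (28,X), (28,Y), (29,Y), (32,Y), (40,Y)
ranks: 5->1, 19->2.5, 19->2.5, 21->4.5, 21->4.5, 23->6, 25->7, 28->8.5, 28->8.5, 29->10, 32->11, 40->12
Step 2: Rank sum for X: R1 = 1 + 2.5 + 4.5 + 6 + 8.5 = 22.5.
Step 3: U_X = R1 - n1(n1+1)/2 = 22.5 - 5*6/2 = 22.5 - 15 = 7.5.
       U_Y = n1*n2 - U_X = 35 - 7.5 = 27.5.
Step 4: Ties are present, so use the tie-corrected normal approximation (with continuity correction) for the p-value.
Step 5: p-value = 0.120913; compare to alpha = 0.1. fail to reject H0.

U_X = 7.5, p = 0.120913, fail to reject H0 at alpha = 0.1.


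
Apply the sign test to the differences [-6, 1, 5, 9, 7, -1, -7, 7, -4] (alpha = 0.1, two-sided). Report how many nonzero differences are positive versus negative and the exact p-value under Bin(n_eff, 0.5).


Step 1: Discard zero differences. Original n = 9; n_eff = number of nonzero differences = 9.
Nonzero differences (with sign): -6, +1, +5, +9, +7, -1, -7, +7, -4
Step 2: Count signs: positive = 5, negative = 4.
Step 3: Under H0: P(positive) = 0.5, so the number of positives S ~ Bin(9, 0.5).
Step 4: Two-sided exact p-value = sum of Bin(9,0.5) probabilities at or below the observed probability = 1.000000.
Step 5: alpha = 0.1. fail to reject H0.

n_eff = 9, pos = 5, neg = 4, p = 1.000000, fail to reject H0.


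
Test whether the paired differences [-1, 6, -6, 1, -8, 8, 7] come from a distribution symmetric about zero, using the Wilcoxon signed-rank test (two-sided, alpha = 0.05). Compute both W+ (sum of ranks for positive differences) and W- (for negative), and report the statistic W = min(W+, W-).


Step 1: Drop any zero differences (none here) and take |d_i|.
|d| = [1, 6, 6, 1, 8, 8, 7]
Step 2: Midrank |d_i| (ties get averaged ranks).
ranks: |1|->1.5, |6|->3.5, |6|->3.5, |1|->1.5, |8|->6.5, |8|->6.5, |7|->5
Step 3: Attach original signs; sum ranks with positive sign and with negative sign.
W+ = 3.5 + 1.5 + 6.5 + 5 = 16.5
W- = 1.5 + 3.5 + 6.5 = 11.5
(Check: W+ + W- = 28 should equal n(n+1)/2 = 28.)
Step 4: Test statistic W = min(W+, W-) = 11.5.
Step 5: Ties in |d|, so use the tie-corrected normal approximation.
        E[W] = n(n+1)/4 = 7*8/4 = 14.
        Tie groups: |d|=1 (t=2), |d|=6 (t=2), |d|=8 (t=2); sum(t^3 - t) = 18.
        Var[W] = n(n+1)(2n+1)/24 - sum(t^3-t)/48 = 840/24 - 18/48 = 34.625.
        z = (W - E[W]) / sqrt(Var[W]) = (11.5 - 14) / 5.8843 = -0.4249.
        Two-sided p = 2*Phi(z) = 0.670939.
Step 6: alpha = 0.05. fail to reject H0.

W+ = 16.5, W- = 11.5, W = min = 11.5, p = 0.670939, fail to reject H0.


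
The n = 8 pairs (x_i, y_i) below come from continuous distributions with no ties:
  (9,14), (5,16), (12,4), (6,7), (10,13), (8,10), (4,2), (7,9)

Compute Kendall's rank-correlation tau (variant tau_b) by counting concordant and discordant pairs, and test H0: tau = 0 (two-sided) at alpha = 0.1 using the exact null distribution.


Step 1: Enumerate the 28 unordered pairs (i,j) with i<j and classify each by sign(x_j-x_i) * sign(y_j-y_i).
  (1,2):dx=-4,dy=+2->D; (1,3):dx=+3,dy=-10->D; (1,4):dx=-3,dy=-7->C; (1,5):dx=+1,dy=-1->D
  (1,6):dx=-1,dy=-4->C; (1,7):dx=-5,dy=-12->C; (1,8):dx=-2,dy=-5->C; (2,3):dx=+7,dy=-12->D
  (2,4):dx=+1,dy=-9->D; (2,5):dx=+5,dy=-3->D; (2,6):dx=+3,dy=-6->D; (2,7):dx=-1,dy=-14->C
  (2,8):dx=+2,dy=-7->D; (3,4):dx=-6,dy=+3->D; (3,5):dx=-2,dy=+9->D; (3,6):dx=-4,dy=+6->D
  (3,7):dx=-8,dy=-2->C; (3,8):dx=-5,dy=+5->D; (4,5):dx=+4,dy=+6->C; (4,6):dx=+2,dy=+3->C
  (4,7):dx=-2,dy=-5->C; (4,8):dx=+1,dy=+2->C; (5,6):dx=-2,dy=-3->C; (5,7):dx=-6,dy=-11->C
  (5,8):dx=-3,dy=-4->C; (6,7):dx=-4,dy=-8->C; (6,8):dx=-1,dy=-1->C; (7,8):dx=+3,dy=+7->C
Step 2: C = 16, D = 12, total pairs = 28.
Step 3: tau = (C - D)/(n(n-1)/2) = (16 - 12)/28 = 0.142857.
Step 4: Exact two-sided p-value (enumerate n! = 40320 permutations of y under H0): p = 0.719544.
Step 5: alpha = 0.1. fail to reject H0.

tau_b = 0.1429 (C=16, D=12), p = 0.719544, fail to reject H0.


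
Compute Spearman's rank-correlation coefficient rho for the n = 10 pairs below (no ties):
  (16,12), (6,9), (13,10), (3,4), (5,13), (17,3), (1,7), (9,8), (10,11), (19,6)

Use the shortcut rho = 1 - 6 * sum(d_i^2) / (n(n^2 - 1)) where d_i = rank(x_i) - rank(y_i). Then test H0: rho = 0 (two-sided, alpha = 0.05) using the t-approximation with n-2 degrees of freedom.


Step 1: Rank x and y separately (midranks; no ties here).
rank(x): 16->8, 6->4, 13->7, 3->2, 5->3, 17->9, 1->1, 9->5, 10->6, 19->10
rank(y): 12->9, 9->6, 10->7, 4->2, 13->10, 3->1, 7->4, 8->5, 11->8, 6->3
Step 2: d_i = R_x(i) - R_y(i); compute d_i^2.
  (8-9)^2=1, (4-6)^2=4, (7-7)^2=0, (2-2)^2=0, (3-10)^2=49, (9-1)^2=64, (1-4)^2=9, (5-5)^2=0, (6-8)^2=4, (10-3)^2=49
sum(d^2) = 180.
Step 3: rho = 1 - 6*180 / (10*(10^2 - 1)) = 1 - 1080/990 = -0.090909.
Step 4: Under H0, t = rho * sqrt((n-2)/(1-rho^2)) = -0.2582 ~ t(8).
Step 5: Two-sided p-value from the t-distribution with 8 df = 0.802772.
Step 6: alpha = 0.05. fail to reject H0.

rho = -0.0909, p = 0.802772, fail to reject H0 at alpha = 0.05.


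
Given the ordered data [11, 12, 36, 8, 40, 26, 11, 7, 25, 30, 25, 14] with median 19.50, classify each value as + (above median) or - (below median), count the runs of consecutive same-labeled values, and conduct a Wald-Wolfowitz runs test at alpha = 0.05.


Step 1: Compute median = 19.50; label A = above, B = below.
Labels in order: BBABAABBAAAB  (n_A = 6, n_B = 6)
Step 2: Count runs R = 7.
Step 3: Under H0 (random ordering), E[R] = 2*n_A*n_B/(n_A+n_B) + 1 = 2*6*6/12 + 1 = 7.0000.
        Var[R] = 2*n_A*n_B*(2*n_A*n_B - n_A - n_B) / ((n_A+n_B)^2 * (n_A+n_B-1)) = 4320/1584 = 2.7273.
        SD[R] = 1.6514.
Step 4: R = E[R], so z = 0 with no continuity correction.
Step 5: Two-sided p-value via normal approximation = 2*(1 - Phi(|z|)) = 1.000000.
Step 6: alpha = 0.05. fail to reject H0.

R = 7, z = 0.0000, p = 1.000000, fail to reject H0.


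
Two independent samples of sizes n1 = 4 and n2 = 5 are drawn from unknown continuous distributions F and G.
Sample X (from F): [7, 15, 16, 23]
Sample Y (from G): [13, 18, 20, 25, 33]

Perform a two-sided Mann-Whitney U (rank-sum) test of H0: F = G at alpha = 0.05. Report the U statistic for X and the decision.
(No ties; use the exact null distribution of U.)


Step 1: Combine and sort all 9 observations; assign midranks.
sorted (value, group): (7,X), (13,Y), (15,X), (16,X), (18,Y), (20,Y), (23,X), (25,Y), (33,Y)
ranks: 7->1, 13->2, 15->3, 16->4, 18->5, 20->6, 23->7, 25->8, 33->9
Step 2: Rank sum for X: R1 = 1 + 3 + 4 + 7 = 15.
Step 3: U_X = R1 - n1(n1+1)/2 = 15 - 4*5/2 = 15 - 10 = 5.
       U_Y = n1*n2 - U_X = 20 - 5 = 15.
Step 4: No ties, so the exact null distribution of U (based on enumerating the C(9,4) = 126 equally likely rank assignments) gives the two-sided p-value.
Step 5: p-value = 0.285714; compare to alpha = 0.05. fail to reject H0.

U_X = 5, p = 0.285714, fail to reject H0 at alpha = 0.05.


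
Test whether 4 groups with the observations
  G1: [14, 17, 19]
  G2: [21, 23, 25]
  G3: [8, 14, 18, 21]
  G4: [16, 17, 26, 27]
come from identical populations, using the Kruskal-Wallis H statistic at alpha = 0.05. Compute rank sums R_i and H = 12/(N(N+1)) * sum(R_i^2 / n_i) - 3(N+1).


Step 1: Combine all N = 14 observations and assign midranks.
sorted (value, group, rank): (8,G3,1), (14,G1,2.5), (14,G3,2.5), (16,G4,4), (17,G1,5.5), (17,G4,5.5), (18,G3,7), (19,G1,8), (21,G2,9.5), (21,G3,9.5), (23,G2,11), (25,G2,12), (26,G4,13), (27,G4,14)
Step 2: Sum ranks within each group.
R_1 = 16 (n_1 = 3)
R_2 = 32.5 (n_2 = 3)
R_3 = 20 (n_3 = 4)
R_4 = 36.5 (n_4 = 4)
Step 3: H = 12/(N(N+1)) * sum(R_i^2/n_i) - 3(N+1)
     = 12/(14*15) * (16^2/3 + 32.5^2/3 + 20^2/4 + 36.5^2/4) - 3*15
     = 0.057143 * 870.479 - 45
     = 4.741667.
Step 4: Ties present; correction factor C = 1 - 18/(14^3 - 14) = 0.993407. Corrected H = 4.741667 / 0.993407 = 4.773138.
Step 5: Under H0, H ~ chi^2(3); p-value = 0.189183.
Step 6: alpha = 0.05. fail to reject H0.

H = 4.7731, df = 3, p = 0.189183, fail to reject H0.


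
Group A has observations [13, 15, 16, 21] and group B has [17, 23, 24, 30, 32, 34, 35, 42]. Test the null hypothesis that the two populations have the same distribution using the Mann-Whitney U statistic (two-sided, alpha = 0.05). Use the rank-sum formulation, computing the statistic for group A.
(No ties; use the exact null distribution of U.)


Step 1: Combine and sort all 12 observations; assign midranks.
sorted (value, group): (13,X), (15,X), (16,X), (17,Y), (21,X), (23,Y), (24,Y), (30,Y), (32,Y), (34,Y), (35,Y), (42,Y)
ranks: 13->1, 15->2, 16->3, 17->4, 21->5, 23->6, 24->7, 30->8, 32->9, 34->10, 35->11, 42->12
Step 2: Rank sum for X: R1 = 1 + 2 + 3 + 5 = 11.
Step 3: U_X = R1 - n1(n1+1)/2 = 11 - 4*5/2 = 11 - 10 = 1.
       U_Y = n1*n2 - U_X = 32 - 1 = 31.
Step 4: No ties, so the exact null distribution of U (based on enumerating the C(12,4) = 495 equally likely rank assignments) gives the two-sided p-value.
Step 5: p-value = 0.008081; compare to alpha = 0.05. reject H0.

U_X = 1, p = 0.008081, reject H0 at alpha = 0.05.


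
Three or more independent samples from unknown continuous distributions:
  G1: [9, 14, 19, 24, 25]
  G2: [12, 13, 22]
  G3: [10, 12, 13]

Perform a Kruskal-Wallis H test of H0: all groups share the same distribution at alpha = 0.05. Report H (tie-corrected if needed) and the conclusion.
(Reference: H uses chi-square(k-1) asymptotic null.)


Step 1: Combine all N = 11 observations and assign midranks.
sorted (value, group, rank): (9,G1,1), (10,G3,2), (12,G2,3.5), (12,G3,3.5), (13,G2,5.5), (13,G3,5.5), (14,G1,7), (19,G1,8), (22,G2,9), (24,G1,10), (25,G1,11)
Step 2: Sum ranks within each group.
R_1 = 37 (n_1 = 5)
R_2 = 18 (n_2 = 3)
R_3 = 11 (n_3 = 3)
Step 3: H = 12/(N(N+1)) * sum(R_i^2/n_i) - 3(N+1)
     = 12/(11*12) * (37^2/5 + 18^2/3 + 11^2/3) - 3*12
     = 0.090909 * 422.133 - 36
     = 2.375758.
Step 4: Ties present; correction factor C = 1 - 12/(11^3 - 11) = 0.990909. Corrected H = 2.375758 / 0.990909 = 2.397554.
Step 5: Under H0, H ~ chi^2(2); p-value = 0.301563.
Step 6: alpha = 0.05. fail to reject H0.

H = 2.3976, df = 2, p = 0.301563, fail to reject H0.


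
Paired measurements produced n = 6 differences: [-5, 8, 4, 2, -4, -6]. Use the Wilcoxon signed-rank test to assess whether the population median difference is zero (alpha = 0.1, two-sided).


Step 1: Drop any zero differences (none here) and take |d_i|.
|d| = [5, 8, 4, 2, 4, 6]
Step 2: Midrank |d_i| (ties get averaged ranks).
ranks: |5|->4, |8|->6, |4|->2.5, |2|->1, |4|->2.5, |6|->5
Step 3: Attach original signs; sum ranks with positive sign and with negative sign.
W+ = 6 + 2.5 + 1 = 9.5
W- = 4 + 2.5 + 5 = 11.5
(Check: W+ + W- = 21 should equal n(n+1)/2 = 21.)
Step 4: Test statistic W = min(W+, W-) = 9.5.
Step 5: Ties in |d|, so use the tie-corrected normal approximation.
        E[W] = n(n+1)/4 = 6*7/4 = 10.5.
        Tie groups: |d|=4 (t=2); sum(t^3 - t) = 6.
        Var[W] = n(n+1)(2n+1)/24 - sum(t^3-t)/48 = 546/24 - 6/48 = 22.625.
        z = (W - E[W]) / sqrt(Var[W]) = (9.5 - 10.5) / 4.7566 = -0.2102.
        Two-sided p = 2*Phi(z) = 0.833484.
Step 6: alpha = 0.1. fail to reject H0.

W+ = 9.5, W- = 11.5, W = min = 9.5, p = 0.833484, fail to reject H0.


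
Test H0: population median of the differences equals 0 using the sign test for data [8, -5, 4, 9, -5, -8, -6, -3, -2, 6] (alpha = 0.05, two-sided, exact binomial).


Step 1: Discard zero differences. Original n = 10; n_eff = number of nonzero differences = 10.
Nonzero differences (with sign): +8, -5, +4, +9, -5, -8, -6, -3, -2, +6
Step 2: Count signs: positive = 4, negative = 6.
Step 3: Under H0: P(positive) = 0.5, so the number of positives S ~ Bin(10, 0.5).
Step 4: Two-sided exact p-value = sum of Bin(10,0.5) probabilities at or below the observed probability = 0.753906.
Step 5: alpha = 0.05. fail to reject H0.

n_eff = 10, pos = 4, neg = 6, p = 0.753906, fail to reject H0.


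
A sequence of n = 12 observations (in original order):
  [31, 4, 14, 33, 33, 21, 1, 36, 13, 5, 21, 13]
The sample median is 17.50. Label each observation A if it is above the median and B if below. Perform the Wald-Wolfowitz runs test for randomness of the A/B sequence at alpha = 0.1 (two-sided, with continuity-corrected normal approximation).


Step 1: Compute median = 17.50; label A = above, B = below.
Labels in order: ABBAAABABBAB  (n_A = 6, n_B = 6)
Step 2: Count runs R = 8.
Step 3: Under H0 (random ordering), E[R] = 2*n_A*n_B/(n_A+n_B) + 1 = 2*6*6/12 + 1 = 7.0000.
        Var[R] = 2*n_A*n_B*(2*n_A*n_B - n_A - n_B) / ((n_A+n_B)^2 * (n_A+n_B-1)) = 4320/1584 = 2.7273.
        SD[R] = 1.6514.
Step 4: Continuity-corrected z = (R - 0.5 - E[R]) / SD[R] = (8 - 0.5 - 7.0000) / 1.6514 = 0.3028.
Step 5: Two-sided p-value via normal approximation = 2*(1 - Phi(|z|)) = 0.762069.
Step 6: alpha = 0.1. fail to reject H0.

R = 8, z = 0.3028, p = 0.762069, fail to reject H0.


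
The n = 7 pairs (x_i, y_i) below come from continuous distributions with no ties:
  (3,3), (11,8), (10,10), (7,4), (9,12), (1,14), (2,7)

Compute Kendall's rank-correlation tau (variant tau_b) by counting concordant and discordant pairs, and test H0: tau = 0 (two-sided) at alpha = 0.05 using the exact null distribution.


Step 1: Enumerate the 21 unordered pairs (i,j) with i<j and classify each by sign(x_j-x_i) * sign(y_j-y_i).
  (1,2):dx=+8,dy=+5->C; (1,3):dx=+7,dy=+7->C; (1,4):dx=+4,dy=+1->C; (1,5):dx=+6,dy=+9->C
  (1,6):dx=-2,dy=+11->D; (1,7):dx=-1,dy=+4->D; (2,3):dx=-1,dy=+2->D; (2,4):dx=-4,dy=-4->C
  (2,5):dx=-2,dy=+4->D; (2,6):dx=-10,dy=+6->D; (2,7):dx=-9,dy=-1->C; (3,4):dx=-3,dy=-6->C
  (3,5):dx=-1,dy=+2->D; (3,6):dx=-9,dy=+4->D; (3,7):dx=-8,dy=-3->C; (4,5):dx=+2,dy=+8->C
  (4,6):dx=-6,dy=+10->D; (4,7):dx=-5,dy=+3->D; (5,6):dx=-8,dy=+2->D; (5,7):dx=-7,dy=-5->C
  (6,7):dx=+1,dy=-7->D
Step 2: C = 10, D = 11, total pairs = 21.
Step 3: tau = (C - D)/(n(n-1)/2) = (10 - 11)/21 = -0.047619.
Step 4: Exact two-sided p-value (enumerate n! = 5040 permutations of y under H0): p = 1.000000.
Step 5: alpha = 0.05. fail to reject H0.

tau_b = -0.0476 (C=10, D=11), p = 1.000000, fail to reject H0.


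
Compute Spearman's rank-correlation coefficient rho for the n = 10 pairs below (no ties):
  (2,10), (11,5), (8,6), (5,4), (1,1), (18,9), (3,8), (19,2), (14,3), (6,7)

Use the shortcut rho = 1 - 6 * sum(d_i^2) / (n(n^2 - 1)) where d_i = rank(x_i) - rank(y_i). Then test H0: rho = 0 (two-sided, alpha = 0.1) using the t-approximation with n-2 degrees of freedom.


Step 1: Rank x and y separately (midranks; no ties here).
rank(x): 2->2, 11->7, 8->6, 5->4, 1->1, 18->9, 3->3, 19->10, 14->8, 6->5
rank(y): 10->10, 5->5, 6->6, 4->4, 1->1, 9->9, 8->8, 2->2, 3->3, 7->7
Step 2: d_i = R_x(i) - R_y(i); compute d_i^2.
  (2-10)^2=64, (7-5)^2=4, (6-6)^2=0, (4-4)^2=0, (1-1)^2=0, (9-9)^2=0, (3-8)^2=25, (10-2)^2=64, (8-3)^2=25, (5-7)^2=4
sum(d^2) = 186.
Step 3: rho = 1 - 6*186 / (10*(10^2 - 1)) = 1 - 1116/990 = -0.127273.
Step 4: Under H0, t = rho * sqrt((n-2)/(1-rho^2)) = -0.3629 ~ t(8).
Step 5: Two-sided p-value from the t-distribution with 8 df = 0.726057.
Step 6: alpha = 0.1. fail to reject H0.

rho = -0.1273, p = 0.726057, fail to reject H0 at alpha = 0.1.


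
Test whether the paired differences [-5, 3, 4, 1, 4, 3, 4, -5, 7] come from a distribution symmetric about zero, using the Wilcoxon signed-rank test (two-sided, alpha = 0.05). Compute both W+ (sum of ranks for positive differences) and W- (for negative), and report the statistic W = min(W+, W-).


Step 1: Drop any zero differences (none here) and take |d_i|.
|d| = [5, 3, 4, 1, 4, 3, 4, 5, 7]
Step 2: Midrank |d_i| (ties get averaged ranks).
ranks: |5|->7.5, |3|->2.5, |4|->5, |1|->1, |4|->5, |3|->2.5, |4|->5, |5|->7.5, |7|->9
Step 3: Attach original signs; sum ranks with positive sign and with negative sign.
W+ = 2.5 + 5 + 1 + 5 + 2.5 + 5 + 9 = 30
W- = 7.5 + 7.5 = 15
(Check: W+ + W- = 45 should equal n(n+1)/2 = 45.)
Step 4: Test statistic W = min(W+, W-) = 15.
Step 5: Ties in |d|, so use the tie-corrected normal approximation.
        E[W] = n(n+1)/4 = 9*10/4 = 22.5.
        Tie groups: |d|=3 (t=2), |d|=4 (t=3), |d|=5 (t=2); sum(t^3 - t) = 36.
        Var[W] = n(n+1)(2n+1)/24 - sum(t^3-t)/48 = 1710/24 - 36/48 = 70.5.
        z = (W - E[W]) / sqrt(Var[W]) = (15 - 22.5) / 8.3964 = -0.8932.
        Two-sided p = 2*Phi(z) = 0.371730.
Step 6: alpha = 0.05. fail to reject H0.

W+ = 30, W- = 15, W = min = 15, p = 0.371730, fail to reject H0.


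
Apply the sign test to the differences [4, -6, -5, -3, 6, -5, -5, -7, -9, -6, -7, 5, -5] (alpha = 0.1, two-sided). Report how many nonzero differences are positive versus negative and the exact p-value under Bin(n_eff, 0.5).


Step 1: Discard zero differences. Original n = 13; n_eff = number of nonzero differences = 13.
Nonzero differences (with sign): +4, -6, -5, -3, +6, -5, -5, -7, -9, -6, -7, +5, -5
Step 2: Count signs: positive = 3, negative = 10.
Step 3: Under H0: P(positive) = 0.5, so the number of positives S ~ Bin(13, 0.5).
Step 4: Two-sided exact p-value = sum of Bin(13,0.5) probabilities at or below the observed probability = 0.092285.
Step 5: alpha = 0.1. reject H0.

n_eff = 13, pos = 3, neg = 10, p = 0.092285, reject H0.
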